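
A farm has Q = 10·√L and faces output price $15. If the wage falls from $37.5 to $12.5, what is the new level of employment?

From P·MP_L = w with MP_L = 5·L^(-1/2), the labor demand is L(w) = (75/w)^(2).
At w = 37.5: L = 4. At w = 12.5: L = 36.

L* = 36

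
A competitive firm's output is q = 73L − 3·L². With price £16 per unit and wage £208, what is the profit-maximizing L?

L* = 10

The marginal product of L is MP_L = 73 − 6L.
A price-taking firm hires until the value of the marginal product equals the wage: P·MP_L = w, so 16·(73 − 6L) = 208.
Then 73 − 6L = 13, giving L = 10.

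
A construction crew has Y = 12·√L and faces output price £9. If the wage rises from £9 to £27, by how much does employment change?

ΔL = -32

From P·MP_L = w with MP_L = 6·L^(-1/2), the labor demand is L(w) = (54/w)^(2).
At w = 9: L = 36. At w = 27: L = 4.
ΔL = 4 − 36 = -32.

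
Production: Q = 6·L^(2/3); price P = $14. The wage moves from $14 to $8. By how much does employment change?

From P·MP_L = w with MP_L = 4·L^(-1/3), the labor demand is L(w) = (56/w)^(3).
At w = 14: L = 64. At w = 8: L = 343.
ΔL = 343 − 64 = 279.

ΔL = 279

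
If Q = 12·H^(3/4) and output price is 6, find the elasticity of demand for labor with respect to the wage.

MP_H = (3/4)·12·H^(-1/4), so P·MP_H = w gives 54·H^(-1/4) = w.
Solving, H(w) = (54/w)^(4). This is a constant-elasticity form: H ∝ w^(−4), so ε = −4.

ε = -4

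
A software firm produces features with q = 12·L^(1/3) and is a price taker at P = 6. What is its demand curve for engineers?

L(w) = (24/w)^(3/2)

MP_L = (1/3)·12·L^(-2/3) = 4·L^(-2/3).
Setting P·MP_L = w: 24·L^(-2/3) = w.
Solving for L: L^(-2/3) = w/24, so L = (24/w)^(3/2).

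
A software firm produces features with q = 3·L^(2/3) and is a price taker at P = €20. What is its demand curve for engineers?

MP_L = (2/3)·3·L^(-1/3) = 2·L^(-1/3).
Setting P·MP_L = w: 40·L^(-1/3) = w.
Solving for L: L^(-1/3) = w/40, so L = (40/w)^(3).

L(w) = 64000/w³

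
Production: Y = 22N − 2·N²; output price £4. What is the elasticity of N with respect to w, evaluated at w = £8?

ε = -0.1

From P·MP_N = w with MP_N = 22 − 4N, labor demand is N(w) = (22 − w/4)/4.
dN/dw = −1/(16) = -0.0625.
At w = 8, N = 5, so ε = (dN/dw)·(w/N) = (-0.0625)·(8/5) = -0.1.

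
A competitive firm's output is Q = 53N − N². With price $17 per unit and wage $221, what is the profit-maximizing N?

The marginal product of N is MP_N = 53 − 2N.
A price-taking firm hires until the value of the marginal product equals the wage: P·MP_N = w, so 17·(53 − 2N) = 221.
Then 53 − 2N = 13, giving N = 20.

N* = 20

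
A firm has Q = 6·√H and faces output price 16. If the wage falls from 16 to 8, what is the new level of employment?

H* = 36

From P·MP_H = w with MP_H = 3·H^(-1/2), the labor demand is H(w) = (48/w)^(2).
At w = 16: H = 9. At w = 8: H = 36.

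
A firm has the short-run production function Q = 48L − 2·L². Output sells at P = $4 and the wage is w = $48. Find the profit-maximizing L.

L* = 9

The marginal product of L is MP_L = 48 − 4L.
A price-taking firm hires until the value of the marginal product equals the wage: P·MP_L = w, so 4·(48 − 4L) = 48.
Then 48 − 4L = 12, giving L = 9.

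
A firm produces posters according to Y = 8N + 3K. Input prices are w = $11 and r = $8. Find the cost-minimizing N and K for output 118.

N* = 14.75, K* = 0

The inputs are perfect substitutes, so the firm uses whichever has the lower cost per unit of output.
Cost per unit of output via N is w/8 = 1.375; via K it is r/3 = 8/3. N is cheaper.
Producing Y = 118 with N alone: N = 14.75, K = 0.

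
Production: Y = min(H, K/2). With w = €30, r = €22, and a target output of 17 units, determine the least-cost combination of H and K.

With a fixed-proportions technology, the cost-minimizing bundle uses no slack in either input: H = K/2 = Y.
So H = 17 and K = 2·17 = 34.

H* = 17, K* = 34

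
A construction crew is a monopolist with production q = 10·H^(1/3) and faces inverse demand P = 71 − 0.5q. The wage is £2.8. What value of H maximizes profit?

H* = 125

Marginal revenue from the inverse demand is MR = 71 − q.
The marginal product is MP_H = (10/3)·H^(-2/3).
A monopolist hires until marginal revenue product equals the wage: MR·MP_H = w.
At H, q = 10·H^(1/3). Substituting and solving: (71 − 10·H^(1/3))·(10/3)·H^(-2/3) = 2.8 gives H = 125.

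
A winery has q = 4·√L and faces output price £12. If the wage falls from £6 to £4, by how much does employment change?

From P·MP_L = w with MP_L = 2·L^(-1/2), the labor demand is L(w) = (24/w)^(2).
At w = 6: L = 16. At w = 4: L = 36.
ΔL = 36 − 16 = 20.

ΔL = 20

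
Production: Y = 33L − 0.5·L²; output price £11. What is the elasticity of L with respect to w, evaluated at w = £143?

ε = -0.65

From P·MP_L = w with MP_L = 33 − L, labor demand is L(w) = 33 − w/11.
dL/dw = −1/(11) = -1/11.
At w = 143, L = 20, so ε = (dL/dw)·(w/L) = (-1/11)·(143/20) = -0.65.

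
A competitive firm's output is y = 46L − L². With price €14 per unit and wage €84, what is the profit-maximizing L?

L* = 20

The marginal product of L is MP_L = 46 − 2L.
A price-taking firm hires until the value of the marginal product equals the wage: P·MP_L = w, so 14·(46 − 2L) = 84.
Then 46 − 2L = 6, giving L = 20.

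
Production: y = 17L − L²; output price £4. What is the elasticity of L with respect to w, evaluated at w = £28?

ε = -0.7

From P·MP_L = w with MP_L = 17 − 2L, labor demand is L(w) = (17 − w/4)/2.
dL/dw = −1/(8) = -0.125.
At w = 28, L = 5, so ε = (dL/dw)·(w/L) = (-0.125)·(28/5) = -0.7.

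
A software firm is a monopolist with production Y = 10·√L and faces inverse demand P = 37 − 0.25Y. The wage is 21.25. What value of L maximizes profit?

Marginal revenue from the inverse demand is MR = 37 − 0.5Y.
The marginal product is MP_L = 5·L^(-1/2).
A monopolist hires until marginal revenue product equals the wage: MR·MP_L = w.
At L, Y = 10·√L. Substituting and solving: (37 − 5·√L)·5·L^(-1/2) = 21.25 gives L = 16.

L* = 16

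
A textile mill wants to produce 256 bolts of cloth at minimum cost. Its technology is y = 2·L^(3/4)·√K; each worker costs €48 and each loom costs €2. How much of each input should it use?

L* = 16, K* = 256

Cost minimization requires the marginal rate of technical substitution to equal the input-price ratio: MP_L/MP_K = w/r.
Here MP_L/MP_K = (3/4)·(K/L)/(1/2) = 1.5·(K/L). Setting this equal to 48/2 = 24 gives K = 16L.
Substituting into y = 256: 2·L^(3/4)·(16L)^(1/2) = 256.
Solving, L = 16 and K = 256.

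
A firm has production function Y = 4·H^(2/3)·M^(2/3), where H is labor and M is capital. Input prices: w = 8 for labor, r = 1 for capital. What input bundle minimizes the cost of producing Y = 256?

H* = 8, M* = 64

Cost minimization requires the marginal rate of technical substitution to equal the input-price ratio: MP_H/MP_M = w/r.
Here MP_H/MP_M = (2/3)·(M/H)/(2/3) = (M/H). Setting this equal to 8/1 = 8 gives M = 8H.
Substituting into Y = 256: 4·H^(2/3)·(8H)^(2/3) = 256.
Solving, H = 8 and M = 64.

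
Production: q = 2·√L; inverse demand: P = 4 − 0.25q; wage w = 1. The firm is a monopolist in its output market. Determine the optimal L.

Marginal revenue from the inverse demand is MR = 4 − 0.5q.
The marginal product is MP_L = L^(-1/2).
A monopolist hires until marginal revenue product equals the wage: MR·MP_L = w.
At L, q = 2·√L. Substituting and solving: (4 − √L)·L^(-1/2) = 1 gives L = 4.

L* = 4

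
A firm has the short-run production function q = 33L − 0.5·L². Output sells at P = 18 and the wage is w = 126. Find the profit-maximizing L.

L* = 26

The marginal product of L is MP_L = 33 − L.
A price-taking firm hires until the value of the marginal product equals the wage: P·MP_L = w, so 18·(33 − L) = 126.
Then 33 − L = 7, giving L = 26.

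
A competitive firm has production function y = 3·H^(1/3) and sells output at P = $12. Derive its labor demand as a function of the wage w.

MP_H = (1/3)·3·H^(-2/3) = H^(-2/3).
Setting P·MP_H = w: 12·H^(-2/3) = w.
Solving for H: H^(-2/3) = w/12, so H = (12/w)^(3/2).

H(w) = (12/w)^(3/2)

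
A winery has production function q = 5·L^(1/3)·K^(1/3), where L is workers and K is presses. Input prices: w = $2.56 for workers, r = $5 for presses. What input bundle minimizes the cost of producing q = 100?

L* = 125, K* = 64

Cost minimization requires the marginal rate of technical substitution to equal the input-price ratio: MP_L/MP_K = w/r.
Here MP_L/MP_K = (1/3)·(K/L)/(1/3) = (K/L). Setting this equal to 2.56/5 = 0.512 gives K = 0.512L.
Substituting into q = 100: 5·L^(1/3)·(0.512L)^(1/3) = 100.
Solving, L = 125 and K = 64.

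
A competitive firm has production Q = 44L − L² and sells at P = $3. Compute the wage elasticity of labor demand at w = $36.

ε = -0.375

From P·MP_L = w with MP_L = 44 − 2L, labor demand is L(w) = (44 − w/3)/2.
dL/dw = −1/(6) = -1/6.
At w = 36, L = 16, so ε = (dL/dw)·(w/L) = (-1/6)·(36/16) = -0.375.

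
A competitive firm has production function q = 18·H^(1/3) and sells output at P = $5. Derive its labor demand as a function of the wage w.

H(w) = (30/w)^(3/2)

MP_H = (1/3)·18·H^(-2/3) = 6·H^(-2/3).
Setting P·MP_H = w: 30·H^(-2/3) = w.
Solving for H: H^(-2/3) = w/30, so H = (30/w)^(3/2).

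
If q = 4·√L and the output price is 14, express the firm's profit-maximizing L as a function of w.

MP_L = (1/2)·4·L^(-1/2) = 2·L^(-1/2).
Setting P·MP_L = w: 28·L^(-1/2) = w.
Solving for L: L^(-1/2) = w/28, so L = (28/w)^(2).

L(w) = 784/w²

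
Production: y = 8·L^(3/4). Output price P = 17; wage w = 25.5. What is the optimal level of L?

MP_L = (3/4)·8·L^(-1/4) = 6·L^(-1/4).
Profit maximization for a price taker requires P·MP_L = w: 17·6·L^(-1/4) = 25.5.
So L^(-1/4) = 0.25, which gives L = 256.

L* = 256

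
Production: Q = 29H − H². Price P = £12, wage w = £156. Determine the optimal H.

The marginal product of H is MP_H = 29 − 2H.
A price-taking firm hires until the value of the marginal product equals the wage: P·MP_H = w, so 12·(29 − 2H) = 156.
Then 29 − 2H = 13, giving H = 8.

H* = 8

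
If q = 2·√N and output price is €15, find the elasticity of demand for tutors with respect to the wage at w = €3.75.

MP_N = (1/2)·2·N^(-1/2), so P·MP_N = w gives 15·N^(-1/2) = w.
Solving, N(w) = (15/w)^(2). This is a constant-elasticity form: N ∝ w^(−2), so ε = −2.

ε = -2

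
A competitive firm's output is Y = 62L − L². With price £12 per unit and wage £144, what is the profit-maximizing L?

The marginal product of L is MP_L = 62 − 2L.
A price-taking firm hires until the value of the marginal product equals the wage: P·MP_L = w, so 12·(62 − 2L) = 144.
Then 62 − 2L = 12, giving L = 25.

L* = 25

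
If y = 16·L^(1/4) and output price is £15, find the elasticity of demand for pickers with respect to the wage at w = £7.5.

ε = -4/3

MP_L = (1/4)·16·L^(-3/4), so P·MP_L = w gives 60·L^(-3/4) = w.
Solving, L(w) = (60/w)^(4/3). This is a constant-elasticity form: L ∝ w^(−4/3), so ε = −4/3.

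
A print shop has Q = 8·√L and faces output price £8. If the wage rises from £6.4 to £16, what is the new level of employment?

L* = 4

From P·MP_L = w with MP_L = 4·L^(-1/2), the labor demand is L(w) = (32/w)^(2).
At w = 6.4: L = 25. At w = 16: L = 4.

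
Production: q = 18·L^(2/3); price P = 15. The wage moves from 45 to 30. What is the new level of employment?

From P·MP_L = w with MP_L = 12·L^(-1/3), the labor demand is L(w) = (180/w)^(3).
At w = 45: L = 64. At w = 30: L = 216.

L* = 216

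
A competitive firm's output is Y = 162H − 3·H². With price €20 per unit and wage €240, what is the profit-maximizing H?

The marginal product of H is MP_H = 162 − 6H.
A price-taking firm hires until the value of the marginal product equals the wage: P·MP_H = w, so 20·(162 − 6H) = 240.
Then 162 − 6H = 12, giving H = 25.

H* = 25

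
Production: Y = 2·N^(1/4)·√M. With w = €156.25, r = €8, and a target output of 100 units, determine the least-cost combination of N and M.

N* = 16, M* = 625

Cost minimization requires the marginal rate of technical substitution to equal the input-price ratio: MP_N/MP_M = w/r.
Here MP_N/MP_M = (1/4)·(M/N)/(1/2) = 0.5·(M/N). Setting this equal to 156.25/8 = 19.53125 gives M = 39.0625N.
Substituting into Y = 100: 2·N^(1/4)·(39.0625N)^(1/2) = 100.
Solving, N = 16 and M = 625.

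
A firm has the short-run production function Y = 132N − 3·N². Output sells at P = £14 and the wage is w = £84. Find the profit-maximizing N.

The marginal product of N is MP_N = 132 − 6N.
A price-taking firm hires until the value of the marginal product equals the wage: P·MP_N = w, so 14·(132 − 6N) = 84.
Then 132 − 6N = 6, giving N = 21.

N* = 21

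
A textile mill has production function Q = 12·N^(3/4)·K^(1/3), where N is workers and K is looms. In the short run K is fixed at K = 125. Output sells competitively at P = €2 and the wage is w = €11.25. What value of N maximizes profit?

N* = 4096

With K = 125, MP_N = (3/4)·12·N^(-1/4)·125^(1/3) = 45·N^(-1/4).
Profit maximization for a price taker requires P·MP_N = w: 2·45·N^(-1/4) = 11.25.
So N^(-1/4) = 0.125, which gives N = 4096.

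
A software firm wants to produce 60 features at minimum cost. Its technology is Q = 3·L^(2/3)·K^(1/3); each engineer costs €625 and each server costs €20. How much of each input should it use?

L* = 8, K* = 125

Cost minimization requires the marginal rate of technical substitution to equal the input-price ratio: MP_L/MP_K = w/r.
Here MP_L/MP_K = (2/3)·(K/L)/(1/3) = 2·(K/L). Setting this equal to 625/20 = 31.25 gives K = 15.625L.
Substituting into Q = 60: 3·L^(2/3)·(15.625L)^(1/3) = 60.
Solving, L = 8 and K = 125.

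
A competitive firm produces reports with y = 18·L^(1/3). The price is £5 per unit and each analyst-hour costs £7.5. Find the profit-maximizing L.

MP_L = (1/3)·18·L^(-2/3) = 6·L^(-2/3).
Profit maximization for a price taker requires P·MP_L = w: 5·6·L^(-2/3) = 7.5.
So L^(-2/3) = 0.25, which gives L = 8.

L* = 8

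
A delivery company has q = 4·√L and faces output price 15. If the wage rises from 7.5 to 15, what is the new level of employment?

L* = 4

From P·MP_L = w with MP_L = 2·L^(-1/2), the labor demand is L(w) = (30/w)^(2).
At w = 7.5: L = 16. At w = 15: L = 4.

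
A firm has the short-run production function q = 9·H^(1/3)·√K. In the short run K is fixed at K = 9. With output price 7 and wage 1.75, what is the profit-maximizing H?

With K = 9, MP_H = (1/3)·9·H^(-2/3)·9^(1/2) = 9·H^(-2/3).
Profit maximization for a price taker requires P·MP_H = w: 7·9·H^(-2/3) = 1.75.
So H^(-2/3) = 1/36, which gives H = 216.

H* = 216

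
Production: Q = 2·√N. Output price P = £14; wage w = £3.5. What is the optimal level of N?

MP_N = (1/2)·2·N^(-1/2) = N^(-1/2).
Profit maximization for a price taker requires P·MP_N = w: 14·N^(-1/2) = 3.5.
So N^(-1/2) = 0.25, which gives N = 16.

N* = 16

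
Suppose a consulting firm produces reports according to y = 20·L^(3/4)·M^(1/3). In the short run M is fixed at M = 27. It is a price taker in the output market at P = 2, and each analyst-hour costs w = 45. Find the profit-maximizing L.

With M = 27, MP_L = (3/4)·20·L^(-1/4)·27^(1/3) = 45·L^(-1/4).
Profit maximization for a price taker requires P·MP_L = w: 2·45·L^(-1/4) = 45.
So L^(-1/4) = 0.5, which gives L = 16.

L* = 16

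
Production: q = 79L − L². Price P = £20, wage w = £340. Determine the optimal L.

L* = 31

The marginal product of L is MP_L = 79 − 2L.
A price-taking firm hires until the value of the marginal product equals the wage: P·MP_L = w, so 20·(79 − 2L) = 340.
Then 79 − 2L = 17, giving L = 31.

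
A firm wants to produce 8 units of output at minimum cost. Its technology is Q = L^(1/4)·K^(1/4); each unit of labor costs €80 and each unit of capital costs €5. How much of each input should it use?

L* = 16, K* = 256

Cost minimization requires the marginal rate of technical substitution to equal the input-price ratio: MP_L/MP_K = w/r.
Here MP_L/MP_K = (1/4)·(K/L)/(1/4) = (K/L). Setting this equal to 80/5 = 16 gives K = 16L.
Substituting into Q = 8: L^(1/4)·(16L)^(1/4) = 8.
Solving, L = 16 and K = 256.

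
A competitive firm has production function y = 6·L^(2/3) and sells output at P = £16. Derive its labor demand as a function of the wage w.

L(w) = 262144/w³

MP_L = (2/3)·6·L^(-1/3) = 4·L^(-1/3).
Setting P·MP_L = w: 64·L^(-1/3) = w.
Solving for L: L^(-1/3) = w/64, so L = (64/w)^(3).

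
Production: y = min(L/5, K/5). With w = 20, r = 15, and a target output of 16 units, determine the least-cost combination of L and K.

L* = 80, K* = 80

With a fixed-proportions technology, the cost-minimizing bundle uses no slack in either input: L/5 = K/5 = y.
So L = 5·16 = 80 and K = 5·16 = 80.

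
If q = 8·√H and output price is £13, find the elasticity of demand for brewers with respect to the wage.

ε = -2

MP_H = (1/2)·8·H^(-1/2), so P·MP_H = w gives 52·H^(-1/2) = w.
Solving, H(w) = (52/w)^(2). This is a constant-elasticity form: H ∝ w^(−2), so ε = −2.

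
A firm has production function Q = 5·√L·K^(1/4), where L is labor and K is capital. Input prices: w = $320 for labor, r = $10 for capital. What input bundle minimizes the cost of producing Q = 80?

L* = 16, K* = 256

Cost minimization requires the marginal rate of technical substitution to equal the input-price ratio: MP_L/MP_K = w/r.
Here MP_L/MP_K = (1/2)·(K/L)/(1/4) = 2·(K/L). Setting this equal to 320/10 = 32 gives K = 16L.
Substituting into Q = 80: 5·L^(1/2)·(16L)^(1/4) = 80.
Solving, L = 16 and K = 256.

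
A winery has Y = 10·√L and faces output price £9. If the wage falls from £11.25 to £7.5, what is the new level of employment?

L* = 36

From P·MP_L = w with MP_L = 5·L^(-1/2), the labor demand is L(w) = (45/w)^(2).
At w = 11.25: L = 16. At w = 7.5: L = 36.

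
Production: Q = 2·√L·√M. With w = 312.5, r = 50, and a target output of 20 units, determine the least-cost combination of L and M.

L* = 4, M* = 25

Cost minimization requires the marginal rate of technical substitution to equal the input-price ratio: MP_L/MP_M = w/r.
Here MP_L/MP_M = (1/2)·(M/L)/(1/2) = (M/L). Setting this equal to 312.5/50 = 6.25 gives M = 6.25L.
Substituting into Q = 20: 2·L^(1/2)·(6.25L)^(1/2) = 20.
Solving, L = 4 and M = 25.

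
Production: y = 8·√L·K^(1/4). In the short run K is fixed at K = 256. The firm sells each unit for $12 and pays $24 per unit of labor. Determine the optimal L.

L* = 64

With K = 256, MP_L = (1/2)·8·L^(-1/2)·256^(1/4) = 16·L^(-1/2).
Profit maximization for a price taker requires P·MP_L = w: 12·16·L^(-1/2) = 24.
So L^(-1/2) = 0.125, which gives L = 64.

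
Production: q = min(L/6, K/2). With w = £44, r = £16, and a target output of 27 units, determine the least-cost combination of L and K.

L* = 162, K* = 54

With a fixed-proportions technology, the cost-minimizing bundle uses no slack in either input: L/6 = K/2 = q.
So L = 6·27 = 162 and K = 2·27 = 54.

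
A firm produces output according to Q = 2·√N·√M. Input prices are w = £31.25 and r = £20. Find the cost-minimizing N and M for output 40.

N* = 16, M* = 25

Cost minimization requires the marginal rate of technical substitution to equal the input-price ratio: MP_N/MP_M = w/r.
Here MP_N/MP_M = (1/2)·(M/N)/(1/2) = (M/N). Setting this equal to 31.25/20 = 1.5625 gives M = 1.5625N.
Substituting into Q = 40: 2·N^(1/2)·(1.5625N)^(1/2) = 40.
Solving, N = 16 and M = 25.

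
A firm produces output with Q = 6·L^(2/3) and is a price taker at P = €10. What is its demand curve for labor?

L(w) = 64000/w³

MP_L = (2/3)·6·L^(-1/3) = 4·L^(-1/3).
Setting P·MP_L = w: 40·L^(-1/3) = w.
Solving for L: L^(-1/3) = w/40, so L = (40/w)^(3).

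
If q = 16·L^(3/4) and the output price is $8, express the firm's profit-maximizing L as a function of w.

MP_L = (3/4)·16·L^(-1/4) = 12·L^(-1/4).
Setting P·MP_L = w: 96·L^(-1/4) = w.
Solving for L: L^(-1/4) = w/96, so L = (96/w)^(4).

L(w) = (96/w)^(4)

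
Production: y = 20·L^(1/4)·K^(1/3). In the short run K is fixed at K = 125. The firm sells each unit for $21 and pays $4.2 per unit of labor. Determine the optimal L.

L* = 625

With K = 125, MP_L = (1/4)·20·L^(-3/4)·125^(1/3) = 25·L^(-3/4).
Profit maximization for a price taker requires P·MP_L = w: 21·25·L^(-3/4) = 4.2.
So L^(-3/4) = 0.008, which gives L = 625.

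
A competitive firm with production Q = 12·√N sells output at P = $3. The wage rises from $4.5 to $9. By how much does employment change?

From P·MP_N = w with MP_N = 6·N^(-1/2), the labor demand is N(w) = (18/w)^(2).
At w = 4.5: N = 16. At w = 9: N = 4.
ΔN = 4 − 16 = -12.

ΔN = -12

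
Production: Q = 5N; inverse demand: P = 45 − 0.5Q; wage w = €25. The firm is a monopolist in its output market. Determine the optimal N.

Marginal revenue from the inverse demand is MR = 45 − Q.
The marginal product is MP_N = 5.
A monopolist hires until marginal revenue product equals the wage: MR·MP_N = w.
(45 − 5N)·5 = 25, so N = 8.

N* = 8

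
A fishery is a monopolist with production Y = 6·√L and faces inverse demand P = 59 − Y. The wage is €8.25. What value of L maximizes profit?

L* = 16

Marginal revenue from the inverse demand is MR = 59 − 2Y.
The marginal product is MP_L = 3·L^(-1/2).
A monopolist hires until marginal revenue product equals the wage: MR·MP_L = w.
At L, Y = 6·√L. Substituting and solving: (59 − 12·√L)·3·L^(-1/2) = 8.25 gives L = 16.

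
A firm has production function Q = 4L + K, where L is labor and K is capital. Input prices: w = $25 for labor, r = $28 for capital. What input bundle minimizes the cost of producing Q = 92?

The inputs are perfect substitutes, so the firm uses whichever has the lower cost per unit of output.
Cost per unit of output via L is 6.25; via K it is 28. L is cheaper.
Producing Q = 92 with L alone: L = 23, K = 0.

L* = 23, K* = 0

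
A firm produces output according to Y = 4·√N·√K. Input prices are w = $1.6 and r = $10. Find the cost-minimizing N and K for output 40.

Cost minimization requires the marginal rate of technical substitution to equal the input-price ratio: MP_N/MP_K = w/r.
Here MP_N/MP_K = (1/2)·(K/N)/(1/2) = (K/N). Setting this equal to 1.6/10 = 0.16 gives K = 0.16N.
Substituting into Y = 40: 4·N^(1/2)·(0.16N)^(1/2) = 40.
Solving, N = 25 and K = 4.

N* = 25, K* = 4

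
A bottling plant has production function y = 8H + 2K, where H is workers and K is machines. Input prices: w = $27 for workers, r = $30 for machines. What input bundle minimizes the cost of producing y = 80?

The inputs are perfect substitutes, so the firm uses whichever has the lower cost per unit of output.
Cost per unit of output via H is w/8 = 3.375; via K it is r/2 = 15. H is cheaper.
Producing y = 80 with H alone: H = 10, K = 0.

H* = 10, K* = 0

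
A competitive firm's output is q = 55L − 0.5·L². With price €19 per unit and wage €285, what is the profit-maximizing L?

L* = 40

The marginal product of L is MP_L = 55 − L.
A price-taking firm hires until the value of the marginal product equals the wage: P·MP_L = w, so 19·(55 − L) = 285.
Then 55 − L = 15, giving L = 40.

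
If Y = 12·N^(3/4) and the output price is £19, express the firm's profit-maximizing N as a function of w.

MP_N = (3/4)·12·N^(-1/4) = 9·N^(-1/4).
Setting P·MP_N = w: 171·N^(-1/4) = w.
Solving for N: N^(-1/4) = w/171, so N = (171/w)^(4).

N(w) = (171/w)^(4)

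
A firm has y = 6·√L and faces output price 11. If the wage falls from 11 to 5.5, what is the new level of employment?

From P·MP_L = w with MP_L = 3·L^(-1/2), the labor demand is L(w) = (33/w)^(2).
At w = 11: L = 9. At w = 5.5: L = 36.

L* = 36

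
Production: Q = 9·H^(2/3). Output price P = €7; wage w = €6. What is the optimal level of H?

MP_H = (2/3)·9·H^(-1/3) = 6·H^(-1/3).
Profit maximization for a price taker requires P·MP_H = w: 7·6·H^(-1/3) = 6.
So H^(-1/3) = 1/7, which gives H = 343.

H* = 343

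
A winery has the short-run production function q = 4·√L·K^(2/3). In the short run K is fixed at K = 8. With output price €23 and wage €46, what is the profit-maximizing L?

L* = 16

With K = 8, MP_L = (1/2)·4·L^(-1/2)·8^(2/3) = 8·L^(-1/2).
Profit maximization for a price taker requires P·MP_L = w: 23·8·L^(-1/2) = 46.
So L^(-1/2) = 0.25, which gives L = 16.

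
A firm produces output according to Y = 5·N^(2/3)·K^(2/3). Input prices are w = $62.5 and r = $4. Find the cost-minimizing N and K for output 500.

N* = 8, K* = 125

Cost minimization requires the marginal rate of technical substitution to equal the input-price ratio: MP_N/MP_K = w/r.
Here MP_N/MP_K = (2/3)·(K/N)/(2/3) = (K/N). Setting this equal to 62.5/4 = 15.625 gives K = 15.625N.
Substituting into Y = 500: 5·N^(2/3)·(15.625N)^(2/3) = 500.
Solving, N = 8 and K = 125.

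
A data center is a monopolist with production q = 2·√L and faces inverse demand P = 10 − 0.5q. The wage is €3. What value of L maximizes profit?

L* = 4

Marginal revenue from the inverse demand is MR = 10 − q.
The marginal product is MP_L = L^(-1/2).
A monopolist hires until marginal revenue product equals the wage: MR·MP_L = w.
At L, q = 2·√L. Substituting and solving: (10 − 2·√L)·L^(-1/2) = 3 gives L = 4.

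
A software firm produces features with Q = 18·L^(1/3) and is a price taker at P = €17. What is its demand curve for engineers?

MP_L = (1/3)·18·L^(-2/3) = 6·L^(-2/3).
Setting P·MP_L = w: 102·L^(-2/3) = w.
Solving for L: L^(-2/3) = w/102, so L = (102/w)^(3/2).

L(w) = (102/w)^(3/2)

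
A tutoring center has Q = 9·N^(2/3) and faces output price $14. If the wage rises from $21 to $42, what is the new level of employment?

From P·MP_N = w with MP_N = 6·N^(-1/3), the labor demand is N(w) = (84/w)^(3).
At w = 21: N = 64. At w = 42: N = 8.

N* = 8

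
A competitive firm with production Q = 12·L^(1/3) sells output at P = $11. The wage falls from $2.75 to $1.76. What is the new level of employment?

L* = 125

From P·MP_L = w with MP_L = 4·L^(-2/3), the labor demand is L(w) = (44/w)^(3/2).
At w = 2.75: L = 64. At w = 1.76: L = 125.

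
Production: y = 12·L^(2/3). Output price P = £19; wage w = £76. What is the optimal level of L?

L* = 8

MP_L = (2/3)·12·L^(-1/3) = 8·L^(-1/3).
Profit maximization for a price taker requires P·MP_L = w: 19·8·L^(-1/3) = 76.
So L^(-1/3) = 0.5, which gives L = 8.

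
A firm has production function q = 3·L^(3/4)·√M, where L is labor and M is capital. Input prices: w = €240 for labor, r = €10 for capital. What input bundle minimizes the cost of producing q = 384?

Cost minimization requires the marginal rate of technical substitution to equal the input-price ratio: MP_L/MP_M = w/r.
Here MP_L/MP_M = (3/4)·(M/L)/(1/2) = 1.5·(M/L). Setting this equal to 240/10 = 24 gives M = 16L.
Substituting into q = 384: 3·L^(3/4)·(16L)^(1/2) = 384.
Solving, L = 16 and M = 256.

L* = 16, M* = 256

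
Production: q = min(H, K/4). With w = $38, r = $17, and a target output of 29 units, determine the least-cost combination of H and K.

With a fixed-proportions technology, the cost-minimizing bundle uses no slack in either input: H = K/4 = q.
So H = 29 and K = 4·29 = 116.

H* = 29, K* = 116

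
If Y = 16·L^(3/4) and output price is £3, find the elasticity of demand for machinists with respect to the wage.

ε = -4

MP_L = (3/4)·16·L^(-1/4), so P·MP_L = w gives 36·L^(-1/4) = w.
Solving, L(w) = (36/w)^(4). This is a constant-elasticity form: L ∝ w^(−4), so ε = −4.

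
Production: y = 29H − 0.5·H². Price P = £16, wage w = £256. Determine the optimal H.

The marginal product of H is MP_H = 29 − H.
A price-taking firm hires until the value of the marginal product equals the wage: P·MP_H = w, so 16·(29 − H) = 256.
Then 29 − H = 16, giving H = 13.

H* = 13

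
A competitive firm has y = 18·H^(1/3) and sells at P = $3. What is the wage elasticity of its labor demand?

ε = -1.5

MP_H = (1/3)·18·H^(-2/3), so P·MP_H = w gives 18·H^(-2/3) = w.
Solving, H(w) = (18/w)^(3/2). This is a constant-elasticity form: H ∝ w^(−3/2), so ε = −3/2.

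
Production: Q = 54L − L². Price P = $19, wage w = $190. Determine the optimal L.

The marginal product of L is MP_L = 54 − 2L.
A price-taking firm hires until the value of the marginal product equals the wage: P·MP_L = w, so 19·(54 − 2L) = 190.
Then 54 − 2L = 10, giving L = 22.

L* = 22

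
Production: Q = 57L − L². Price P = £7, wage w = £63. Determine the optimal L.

L* = 24

The marginal product of L is MP_L = 57 − 2L.
A price-taking firm hires until the value of the marginal product equals the wage: P·MP_L = w, so 7·(57 − 2L) = 63.
Then 57 − 2L = 9, giving L = 24.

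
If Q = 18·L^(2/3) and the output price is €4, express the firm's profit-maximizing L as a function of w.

MP_L = (2/3)·18·L^(-1/3) = 12·L^(-1/3).
Setting P·MP_L = w: 48·L^(-1/3) = w.
Solving for L: L^(-1/3) = w/48, so L = (48/w)^(3).

L(w) = 110592/w³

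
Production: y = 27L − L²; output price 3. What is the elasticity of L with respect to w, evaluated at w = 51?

From P·MP_L = w with MP_L = 27 − 2L, labor demand is L(w) = (27 − w/3)/2.
dL/dw = −1/(6) = -1/6.
At w = 51, L = 5, so ε = (dL/dw)·(w/L) = (-1/6)·(51/5) = -1.7.

ε = -1.7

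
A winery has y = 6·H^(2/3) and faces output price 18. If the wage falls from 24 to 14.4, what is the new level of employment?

From P·MP_H = w with MP_H = 4·H^(-1/3), the labor demand is H(w) = (72/w)^(3).
At w = 24: H = 27. At w = 14.4: H = 125.

H* = 125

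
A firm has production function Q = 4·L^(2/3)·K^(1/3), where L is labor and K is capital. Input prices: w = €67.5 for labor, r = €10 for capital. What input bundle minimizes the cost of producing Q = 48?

Cost minimization requires the marginal rate of technical substitution to equal the input-price ratio: MP_L/MP_K = w/r.
Here MP_L/MP_K = (2/3)·(K/L)/(1/3) = 2·(K/L). Setting this equal to 67.5/10 = 6.75 gives K = 3.375L.
Substituting into Q = 48: 4·L^(2/3)·(3.375L)^(1/3) = 48.
Solving, L = 8 and K = 27.

L* = 8, K* = 27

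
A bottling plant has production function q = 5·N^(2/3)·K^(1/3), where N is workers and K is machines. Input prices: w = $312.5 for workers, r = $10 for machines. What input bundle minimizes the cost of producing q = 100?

Cost minimization requires the marginal rate of technical substitution to equal the input-price ratio: MP_N/MP_K = w/r.
Here MP_N/MP_K = (2/3)·(K/N)/(1/3) = 2·(K/N). Setting this equal to 312.5/10 = 31.25 gives K = 15.625N.
Substituting into q = 100: 5·N^(2/3)·(15.625N)^(1/3) = 100.
Solving, N = 8 and K = 125.

N* = 8, K* = 125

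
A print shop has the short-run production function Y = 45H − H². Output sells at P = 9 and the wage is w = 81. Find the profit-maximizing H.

H* = 18

The marginal product of H is MP_H = 45 − 2H.
A price-taking firm hires until the value of the marginal product equals the wage: P·MP_H = w, so 9·(45 − 2H) = 81.
Then 45 − 2H = 9, giving H = 18.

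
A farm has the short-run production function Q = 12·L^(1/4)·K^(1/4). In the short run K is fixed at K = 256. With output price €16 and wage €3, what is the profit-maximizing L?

L* = 256

With K = 256, MP_L = (1/4)·12·L^(-3/4)·256^(1/4) = 12·L^(-3/4).
Profit maximization for a price taker requires P·MP_L = w: 16·12·L^(-3/4) = 3.
So L^(-3/4) = 0.015625, which gives L = 256.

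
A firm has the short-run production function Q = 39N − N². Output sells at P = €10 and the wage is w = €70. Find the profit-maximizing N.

The marginal product of N is MP_N = 39 − 2N.
A price-taking firm hires until the value of the marginal product equals the wage: P·MP_N = w, so 10·(39 − 2N) = 70.
Then 39 − 2N = 7, giving N = 16.

N* = 16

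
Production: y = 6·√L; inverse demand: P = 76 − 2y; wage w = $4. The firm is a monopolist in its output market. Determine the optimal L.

Marginal revenue from the inverse demand is MR = 76 − 4y.
The marginal product is MP_L = 3·L^(-1/2).
A monopolist hires until marginal revenue product equals the wage: MR·MP_L = w.
At L, y = 6·√L. Substituting and solving: (76 − 24·√L)·3·L^(-1/2) = 4 gives L = 9.

L* = 9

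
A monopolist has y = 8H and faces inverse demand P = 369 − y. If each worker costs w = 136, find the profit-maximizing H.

Marginal revenue from the inverse demand is MR = 369 − 2y.
The marginal product is MP_H = 8.
A monopolist hires until marginal revenue product equals the wage: MR·MP_H = w.
(369 − 16H)·8 = 136, so H = 22.

H* = 22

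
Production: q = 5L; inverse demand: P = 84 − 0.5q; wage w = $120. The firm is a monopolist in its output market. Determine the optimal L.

L* = 12

Marginal revenue from the inverse demand is MR = 84 − q.
The marginal product is MP_L = 5.
A monopolist hires until marginal revenue product equals the wage: MR·MP_L = w.
(84 − 5L)·5 = 120, so L = 12.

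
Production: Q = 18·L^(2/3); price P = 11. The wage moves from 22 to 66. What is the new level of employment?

L* = 8

From P·MP_L = w with MP_L = 12·L^(-1/3), the labor demand is L(w) = (132/w)^(3).
At w = 22: L = 216. At w = 66: L = 8.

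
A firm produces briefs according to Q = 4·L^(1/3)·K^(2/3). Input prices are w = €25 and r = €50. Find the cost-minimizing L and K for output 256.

L* = 64, K* = 64

Cost minimization requires the marginal rate of technical substitution to equal the input-price ratio: MP_L/MP_K = w/r.
Here MP_L/MP_K = (1/3)·(K/L)/(2/3) = 0.5·(K/L). Setting this equal to 25/50 = 0.5 gives K = L.
Substituting into Q = 256: 4·L^(1/3)·(L)^(2/3) = 256.
Solving, L = 64 and K = 64.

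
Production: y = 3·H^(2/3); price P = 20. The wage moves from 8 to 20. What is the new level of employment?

H* = 8

From P·MP_H = w with MP_H = 2·H^(-1/3), the labor demand is H(w) = (40/w)^(3).
At w = 8: H = 125. At w = 20: H = 8.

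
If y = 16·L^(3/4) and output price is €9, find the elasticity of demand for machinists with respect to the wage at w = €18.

ε = -4

MP_L = (3/4)·16·L^(-1/4), so P·MP_L = w gives 108·L^(-1/4) = w.
Solving, L(w) = (108/w)^(4). This is a constant-elasticity form: L ∝ w^(−4), so ε = −4.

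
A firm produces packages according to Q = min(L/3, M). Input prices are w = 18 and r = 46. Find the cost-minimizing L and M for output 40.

L* = 120, M* = 40

With a fixed-proportions technology, the cost-minimizing bundle uses no slack in either input: L/3 = M = Q.
So L = 3·40 = 120 and M = 40.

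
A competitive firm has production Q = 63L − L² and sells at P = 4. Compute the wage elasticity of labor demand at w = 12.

From P·MP_L = w with MP_L = 63 − 2L, labor demand is L(w) = (63 − w/4)/2.
dL/dw = −1/(8) = -0.125.
At w = 12, L = 30, so ε = (dL/dw)·(w/L) = (-0.125)·(12/30) = -0.05.

ε = -0.05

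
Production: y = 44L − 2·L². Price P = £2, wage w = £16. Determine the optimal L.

L* = 9

The marginal product of L is MP_L = 44 − 4L.
A price-taking firm hires until the value of the marginal product equals the wage: P·MP_L = w, so 2·(44 − 4L) = 16.
Then 44 − 4L = 8, giving L = 9.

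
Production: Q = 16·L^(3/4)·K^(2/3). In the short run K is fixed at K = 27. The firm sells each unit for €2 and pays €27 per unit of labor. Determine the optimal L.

With K = 27, MP_L = (3/4)·16·L^(-1/4)·27^(2/3) = 108·L^(-1/4).
Profit maximization for a price taker requires P·MP_L = w: 2·108·L^(-1/4) = 27.
So L^(-1/4) = 0.125, which gives L = 4096.

L* = 4096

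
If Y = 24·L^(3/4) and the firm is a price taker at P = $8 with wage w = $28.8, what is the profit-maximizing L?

MP_L = (3/4)·24·L^(-1/4) = 18·L^(-1/4).
Profit maximization for a price taker requires P·MP_L = w: 8·18·L^(-1/4) = 28.8.
So L^(-1/4) = 0.2, which gives L = 625.

L* = 625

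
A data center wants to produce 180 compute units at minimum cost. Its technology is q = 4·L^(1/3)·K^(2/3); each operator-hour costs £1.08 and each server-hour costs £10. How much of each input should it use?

L* = 125, K* = 27

Cost minimization requires the marginal rate of technical substitution to equal the input-price ratio: MP_L/MP_K = w/r.
Here MP_L/MP_K = (1/3)·(K/L)/(2/3) = 0.5·(K/L). Setting this equal to 1.08/10 = 0.108 gives K = 0.216L.
Substituting into q = 180: 4·L^(1/3)·(0.216L)^(2/3) = 180.
Solving, L = 125 and K = 27.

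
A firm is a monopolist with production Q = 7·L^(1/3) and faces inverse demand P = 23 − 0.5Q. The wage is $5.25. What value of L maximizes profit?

L* = 8

Marginal revenue from the inverse demand is MR = 23 − Q.
The marginal product is MP_L = (7/3)·L^(-2/3).
A monopolist hires until marginal revenue product equals the wage: MR·MP_L = w.
At L, Q = 7·L^(1/3). Substituting and solving: (23 − 7·L^(1/3))·(7/3)·L^(-2/3) = 5.25 gives L = 8.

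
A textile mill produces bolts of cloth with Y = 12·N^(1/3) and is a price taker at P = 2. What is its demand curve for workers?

MP_N = (1/3)·12·N^(-2/3) = 4·N^(-2/3).
Setting P·MP_N = w: 8·N^(-2/3) = w.
Solving for N: N^(-2/3) = w/8, so N = (8/w)^(3/2).

N(w) = (8/w)^(3/2)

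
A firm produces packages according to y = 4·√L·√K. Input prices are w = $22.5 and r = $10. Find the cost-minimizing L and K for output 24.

L* = 4, K* = 9

Cost minimization requires the marginal rate of technical substitution to equal the input-price ratio: MP_L/MP_K = w/r.
Here MP_L/MP_K = (1/2)·(K/L)/(1/2) = (K/L). Setting this equal to 22.5/10 = 2.25 gives K = 2.25L.
Substituting into y = 24: 4·L^(1/2)·(2.25L)^(1/2) = 24.
Solving, L = 4 and K = 9.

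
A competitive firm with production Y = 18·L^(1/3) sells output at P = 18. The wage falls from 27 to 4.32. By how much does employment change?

ΔL = 117

From P·MP_L = w with MP_L = 6·L^(-2/3), the labor demand is L(w) = (108/w)^(3/2).
At w = 27: L = 8. At w = 4.32: L = 125.
ΔL = 125 − 8 = 117.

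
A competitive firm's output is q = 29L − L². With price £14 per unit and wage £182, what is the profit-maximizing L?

L* = 8

The marginal product of L is MP_L = 29 − 2L.
A price-taking firm hires until the value of the marginal product equals the wage: P·MP_L = w, so 14·(29 − 2L) = 182.
Then 29 − 2L = 13, giving L = 8.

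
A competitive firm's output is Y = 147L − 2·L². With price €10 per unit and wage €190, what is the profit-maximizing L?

The marginal product of L is MP_L = 147 − 4L.
A price-taking firm hires until the value of the marginal product equals the wage: P·MP_L = w, so 10·(147 − 4L) = 190.
Then 147 − 4L = 19, giving L = 32.

L* = 32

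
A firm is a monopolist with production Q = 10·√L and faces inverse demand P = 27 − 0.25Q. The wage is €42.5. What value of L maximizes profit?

Marginal revenue from the inverse demand is MR = 27 − 0.5Q.
The marginal product is MP_L = 5·L^(-1/2).
A monopolist hires until marginal revenue product equals the wage: MR·MP_L = w.
At L, Q = 10·√L. Substituting and solving: (27 − 5·√L)·5·L^(-1/2) = 42.5 gives L = 4.

L* = 4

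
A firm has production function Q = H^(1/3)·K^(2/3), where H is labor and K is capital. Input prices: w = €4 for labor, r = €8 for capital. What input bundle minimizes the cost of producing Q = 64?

Cost minimization requires the marginal rate of technical substitution to equal the input-price ratio: MP_H/MP_K = w/r.
Here MP_H/MP_K = (1/3)·(K/H)/(2/3) = 0.5·(K/H). Setting this equal to 4/8 = 0.5 gives K = H.
Substituting into Q = 64: H^(1/3)·(H)^(2/3) = 64.
Solving, H = 64 and K = 64.

H* = 64, K* = 64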